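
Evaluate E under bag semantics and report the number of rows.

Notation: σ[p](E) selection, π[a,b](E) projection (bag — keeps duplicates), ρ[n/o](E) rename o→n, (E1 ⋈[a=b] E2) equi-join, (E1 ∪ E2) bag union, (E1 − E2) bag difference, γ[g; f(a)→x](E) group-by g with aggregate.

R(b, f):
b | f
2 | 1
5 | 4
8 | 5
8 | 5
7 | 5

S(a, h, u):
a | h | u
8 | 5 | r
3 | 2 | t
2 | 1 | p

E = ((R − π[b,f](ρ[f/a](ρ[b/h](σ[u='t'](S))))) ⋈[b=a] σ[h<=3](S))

Subexpression sizes:
  R → 5
  S → 3
  σ[u='t'](S) → 1
  ρ[b/h](σ[u='t'](S)) → 1
  ρ[f/a](ρ[b/h](σ[u='t'](S))) → 1
  π[b,f](ρ[f/a](ρ[b/h](σ[u='t'](S)))) → 1
  (R − π[b,f](ρ[f/a](ρ[b/h](σ[u='t'](S))))) → 5
  S → 3
  σ[h<=3](S) → 2
  ((R − π[b,f](ρ[f/a](ρ[b/h](σ[u='t'](S))))) ⋈[b=a] σ[h<=3](S)) → 1

|E| = 1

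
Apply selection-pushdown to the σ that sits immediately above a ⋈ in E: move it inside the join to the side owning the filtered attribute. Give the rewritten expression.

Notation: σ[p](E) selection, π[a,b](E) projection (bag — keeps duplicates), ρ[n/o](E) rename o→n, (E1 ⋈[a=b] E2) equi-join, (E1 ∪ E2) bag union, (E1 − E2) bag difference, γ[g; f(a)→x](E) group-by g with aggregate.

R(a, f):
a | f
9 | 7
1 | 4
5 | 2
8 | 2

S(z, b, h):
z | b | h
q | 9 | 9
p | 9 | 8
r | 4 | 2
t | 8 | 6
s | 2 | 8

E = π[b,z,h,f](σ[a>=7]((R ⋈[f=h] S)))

σ filters on a, owned by the left side.
E' = π[b,z,h,f]((σ[a>=7](R) ⋈[f=h] S))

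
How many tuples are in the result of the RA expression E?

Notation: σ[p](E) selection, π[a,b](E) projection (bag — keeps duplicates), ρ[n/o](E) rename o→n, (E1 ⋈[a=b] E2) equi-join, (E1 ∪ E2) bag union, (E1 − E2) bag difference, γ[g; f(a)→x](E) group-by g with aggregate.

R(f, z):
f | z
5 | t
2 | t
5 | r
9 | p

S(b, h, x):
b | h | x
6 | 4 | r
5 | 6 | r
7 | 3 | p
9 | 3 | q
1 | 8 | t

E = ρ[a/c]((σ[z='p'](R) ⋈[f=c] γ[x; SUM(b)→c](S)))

Per-node cardinality:
  R → 4
  σ[z='p'](R) → 1
  S → 5
  γ[x; SUM(b)→c](S) → 4
  (σ[z='p'](R) ⋈[f=c] γ[x; SUM(b)→c](S)) → 1
  ρ[a/c]((σ[z='p'](R) ⋈[f=c] γ[x; SUM(b)→c](S))) → 1

|E| = 1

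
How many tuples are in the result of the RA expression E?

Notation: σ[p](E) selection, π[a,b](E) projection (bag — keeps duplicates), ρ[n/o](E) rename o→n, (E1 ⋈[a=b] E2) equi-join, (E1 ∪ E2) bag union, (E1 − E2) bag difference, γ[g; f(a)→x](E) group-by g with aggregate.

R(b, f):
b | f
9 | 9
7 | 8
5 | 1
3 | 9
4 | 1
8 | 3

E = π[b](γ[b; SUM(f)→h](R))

Stepwise |·|:
  R → 6
  γ[b; SUM(f)→h](R) → 6
  π[b](γ[b; SUM(f)→h](R)) → 6

|E| = 6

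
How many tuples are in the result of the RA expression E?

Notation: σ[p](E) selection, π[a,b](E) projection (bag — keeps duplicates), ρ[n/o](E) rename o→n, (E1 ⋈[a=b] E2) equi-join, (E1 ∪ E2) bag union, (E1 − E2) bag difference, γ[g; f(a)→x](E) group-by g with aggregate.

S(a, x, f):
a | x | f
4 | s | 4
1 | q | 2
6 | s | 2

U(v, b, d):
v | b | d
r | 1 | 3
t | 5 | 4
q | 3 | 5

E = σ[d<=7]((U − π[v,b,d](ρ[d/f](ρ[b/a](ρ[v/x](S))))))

Subexpression sizes:
  U → 3
  S → 3
  ρ[v/x](S) → 3
  ρ[b/a](ρ[v/x](S)) → 3
  ρ[d/f](ρ[b/a](ρ[v/x](S))) → 3
  π[v,b,d](ρ[d/f](ρ[b/a](ρ[v/x](S)))) → 3
  (U − π[v,b,d](ρ[d/f](ρ[b/a](ρ[v/x](S))))) → 3
  σ[d<=7]((U − π[v,b,d](ρ[d/f](ρ[b/a](ρ[v/x](S)))))) → 3

|E| = 3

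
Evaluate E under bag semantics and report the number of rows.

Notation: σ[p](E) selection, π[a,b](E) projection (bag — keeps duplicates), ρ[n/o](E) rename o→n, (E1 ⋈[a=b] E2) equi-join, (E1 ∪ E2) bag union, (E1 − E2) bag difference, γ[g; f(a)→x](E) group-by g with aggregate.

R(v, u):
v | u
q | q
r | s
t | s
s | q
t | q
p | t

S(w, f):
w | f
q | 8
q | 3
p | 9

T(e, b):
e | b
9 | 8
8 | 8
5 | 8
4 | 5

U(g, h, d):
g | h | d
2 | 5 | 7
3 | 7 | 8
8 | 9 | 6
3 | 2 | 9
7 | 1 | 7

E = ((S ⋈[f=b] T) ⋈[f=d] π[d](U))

Per-node cardinality:
  S → 3
  T → 4
  (S ⋈[f=b] T) → 3
  U → 5
  π[d](U) → 5
  ((S ⋈[f=b] T) ⋈[f=d] π[d](U)) → 3

|E| = 3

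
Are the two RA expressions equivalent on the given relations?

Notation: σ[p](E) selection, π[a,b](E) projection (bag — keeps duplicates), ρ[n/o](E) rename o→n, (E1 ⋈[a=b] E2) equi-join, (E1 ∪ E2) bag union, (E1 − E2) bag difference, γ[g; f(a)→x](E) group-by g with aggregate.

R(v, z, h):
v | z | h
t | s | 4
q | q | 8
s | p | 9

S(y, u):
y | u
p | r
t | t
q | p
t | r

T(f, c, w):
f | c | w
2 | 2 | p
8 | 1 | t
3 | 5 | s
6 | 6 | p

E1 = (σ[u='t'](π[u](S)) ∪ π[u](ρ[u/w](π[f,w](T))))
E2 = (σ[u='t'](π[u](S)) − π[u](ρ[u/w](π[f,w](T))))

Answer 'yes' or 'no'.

E1 stepwise |·|:
  S → 4
  π[u](S) → 4
  σ[u='t'](π[u](S)) → 1
  T → 4
  π[f,w](T) → 4
  ρ[u/w](π[f,w](T)) → 4
  π[u](ρ[u/w](π[f,w](T))) → 4
  (σ[u='t'](π[u](S)) ∪ π[u](ρ[u/w](π[f,w](T)))) → 5
E2 stepwise |·|:
  S → 4
  π[u](S) → 4
  σ[u='t'](π[u](S)) → 1
  T → 4
  π[f,w](T) → 4
  ρ[u/w](π[f,w](T)) → 4
  π[u](ρ[u/w](π[f,w](T))) → 4
  (σ[u='t'](π[u](S)) − π[u](ρ[u/w](π[f,w](T)))) → 0

E1 result:
u
p
p
s
t
t
E2 result:
u
(0 rows)
Witness: ('p',) appears 2× in E1 but 0× in E2.

no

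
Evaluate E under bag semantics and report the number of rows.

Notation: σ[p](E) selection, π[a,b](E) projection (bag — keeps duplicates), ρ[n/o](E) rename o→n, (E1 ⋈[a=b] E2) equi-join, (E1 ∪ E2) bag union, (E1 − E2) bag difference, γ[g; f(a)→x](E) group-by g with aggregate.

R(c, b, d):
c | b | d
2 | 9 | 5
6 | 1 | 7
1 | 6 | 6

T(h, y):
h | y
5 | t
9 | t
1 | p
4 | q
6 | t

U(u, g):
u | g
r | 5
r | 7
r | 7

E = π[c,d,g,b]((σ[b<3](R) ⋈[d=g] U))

Per-node cardinality:
  R → 3
  σ[b<3](R) → 1
  U → 3
  (σ[b<3](R) ⋈[d=g] U) → 2
  π[c,d,g,b]((σ[b<3](R) ⋈[d=g] U)) → 2

|E| = 2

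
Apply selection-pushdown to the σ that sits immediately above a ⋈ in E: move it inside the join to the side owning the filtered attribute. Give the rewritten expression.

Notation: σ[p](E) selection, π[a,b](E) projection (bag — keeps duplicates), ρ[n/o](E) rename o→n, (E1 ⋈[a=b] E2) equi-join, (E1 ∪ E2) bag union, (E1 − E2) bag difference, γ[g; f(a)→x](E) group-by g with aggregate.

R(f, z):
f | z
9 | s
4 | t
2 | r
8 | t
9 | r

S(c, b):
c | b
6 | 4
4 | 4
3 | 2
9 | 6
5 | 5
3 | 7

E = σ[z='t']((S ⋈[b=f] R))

σ filters on z, owned by the right side.
E' = (S ⋈[b=f] σ[z='t'](R))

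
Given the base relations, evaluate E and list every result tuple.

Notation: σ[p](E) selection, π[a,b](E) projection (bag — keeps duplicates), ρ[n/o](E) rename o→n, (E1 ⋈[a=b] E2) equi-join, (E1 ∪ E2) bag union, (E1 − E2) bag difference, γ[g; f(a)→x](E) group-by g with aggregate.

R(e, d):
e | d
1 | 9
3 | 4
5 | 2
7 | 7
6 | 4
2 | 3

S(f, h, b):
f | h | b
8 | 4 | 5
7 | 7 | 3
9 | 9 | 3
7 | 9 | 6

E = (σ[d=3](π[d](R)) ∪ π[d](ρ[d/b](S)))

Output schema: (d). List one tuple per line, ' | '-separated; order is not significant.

Per-node cardinality:
  R → 6
  π[d](R) → 6
  σ[d=3](π[d](R)) → 1
  S → 4
  ρ[d/b](S) → 4
  π[d](ρ[d/b](S)) → 4
  (σ[d=3](π[d](R)) ∪ π[d](ρ[d/b](S))) → 5

== RESULT ==
d
3
3
3
5
6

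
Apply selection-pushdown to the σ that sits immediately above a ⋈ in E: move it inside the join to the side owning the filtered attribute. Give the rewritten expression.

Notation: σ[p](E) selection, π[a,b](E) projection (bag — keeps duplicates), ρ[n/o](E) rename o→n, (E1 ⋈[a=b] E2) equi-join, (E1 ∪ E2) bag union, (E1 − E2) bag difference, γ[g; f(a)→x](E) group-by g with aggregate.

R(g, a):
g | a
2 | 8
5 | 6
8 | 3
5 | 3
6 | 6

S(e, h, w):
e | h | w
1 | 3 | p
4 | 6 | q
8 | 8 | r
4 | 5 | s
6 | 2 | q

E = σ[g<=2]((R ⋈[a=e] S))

σ filters on g, owned by the left side.
E' = (σ[g<=2](R) ⋈[a=e] S)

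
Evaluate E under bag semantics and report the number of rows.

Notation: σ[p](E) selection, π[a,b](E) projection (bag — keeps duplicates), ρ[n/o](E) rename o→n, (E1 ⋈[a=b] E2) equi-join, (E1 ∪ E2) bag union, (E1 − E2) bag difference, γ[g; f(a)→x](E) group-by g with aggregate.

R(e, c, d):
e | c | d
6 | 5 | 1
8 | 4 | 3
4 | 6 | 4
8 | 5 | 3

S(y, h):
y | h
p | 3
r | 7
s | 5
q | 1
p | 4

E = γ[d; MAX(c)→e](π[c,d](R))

Per-node cardinality:
  R → 4
  π[c,d](R) → 4
  γ[d; MAX(c)→e](π[c,d](R)) → 3

|E| = 3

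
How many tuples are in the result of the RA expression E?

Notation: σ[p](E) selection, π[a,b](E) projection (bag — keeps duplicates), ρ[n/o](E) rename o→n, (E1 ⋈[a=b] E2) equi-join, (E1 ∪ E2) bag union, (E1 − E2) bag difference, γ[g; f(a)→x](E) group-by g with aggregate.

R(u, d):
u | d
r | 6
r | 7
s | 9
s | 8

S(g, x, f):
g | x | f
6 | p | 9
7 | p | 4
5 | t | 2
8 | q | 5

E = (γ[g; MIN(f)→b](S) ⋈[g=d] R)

Subexpression sizes:
  S → 4
  γ[g; MIN(f)→b](S) → 4
  R → 4
  (γ[g; MIN(f)→b](S) ⋈[g=d] R) → 3

|E| = 3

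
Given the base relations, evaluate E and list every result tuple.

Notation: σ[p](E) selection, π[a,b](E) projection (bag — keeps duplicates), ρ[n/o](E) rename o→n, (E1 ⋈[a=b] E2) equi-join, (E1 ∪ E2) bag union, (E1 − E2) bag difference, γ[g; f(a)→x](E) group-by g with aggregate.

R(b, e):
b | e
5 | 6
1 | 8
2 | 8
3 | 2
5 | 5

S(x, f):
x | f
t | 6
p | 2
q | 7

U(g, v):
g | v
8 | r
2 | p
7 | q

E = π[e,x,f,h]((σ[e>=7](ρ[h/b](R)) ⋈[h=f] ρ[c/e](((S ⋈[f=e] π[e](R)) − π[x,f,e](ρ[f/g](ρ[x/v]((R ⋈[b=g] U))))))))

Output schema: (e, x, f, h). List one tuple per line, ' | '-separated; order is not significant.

Subexpression sizes:
  R → 5
  ρ[h/b](R) → 5
  σ[e>=7](ρ[h/b](R)) → 2
  S → 3
  R → 5
  π[e](R) → 5
  (S ⋈[f=e] π[e](R)) → 2
  R → 5
  U → 3
  (R ⋈[b=g] U) → 1
  ρ[x/v]((R ⋈[b=g] U)) → 1
  ρ[f/g](ρ[x/v]((R ⋈[b=g] U))) → 1
  π[x,f,e](ρ[f/g](ρ[x/v]((R ⋈[b=g] U)))) → 1
  ((S ⋈[f=e] π[e](R)) − π[x,f,e](ρ[f/g](ρ[x/v]((R ⋈[b=g] U))))) → 2
  ρ[c/e](((S ⋈[f=e] π[e](R)) − π[x,f,e](ρ[f/g](ρ[x/v]((R ⋈[b=g] U)))))) → 2
  (σ[e>=7](ρ[h/b](R)) ⋈[h=f] ρ[c/e](((S ⋈[f=e] π[e](R)) − π[x,f,e](ρ[f/g](ρ[x/v]((R ⋈[b=g] U))))))) → 1
  π[e,x,f,h]((σ[e>=7](ρ[h/b](R)) ⋈[h=f] ρ[c/e](((S ⋈[f=e] π[e](R)) − π[x,f,e](ρ[f/g](ρ[x/v]((R ⋈[b=g] U)))))))) → 1

== RESULT ==
e | x | f | h
8 | p | 2 | 2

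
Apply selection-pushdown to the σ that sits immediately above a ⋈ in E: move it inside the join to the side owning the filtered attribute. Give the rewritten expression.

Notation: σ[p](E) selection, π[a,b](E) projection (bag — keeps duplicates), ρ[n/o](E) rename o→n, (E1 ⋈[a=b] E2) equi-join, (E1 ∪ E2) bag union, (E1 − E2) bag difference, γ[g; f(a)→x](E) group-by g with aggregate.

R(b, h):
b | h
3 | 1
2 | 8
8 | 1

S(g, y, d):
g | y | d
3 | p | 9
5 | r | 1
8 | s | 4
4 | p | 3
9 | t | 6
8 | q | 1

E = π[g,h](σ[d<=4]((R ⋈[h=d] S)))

σ filters on d, owned by the right side.
E' = π[g,h]((R ⋈[h=d] σ[d<=4](S)))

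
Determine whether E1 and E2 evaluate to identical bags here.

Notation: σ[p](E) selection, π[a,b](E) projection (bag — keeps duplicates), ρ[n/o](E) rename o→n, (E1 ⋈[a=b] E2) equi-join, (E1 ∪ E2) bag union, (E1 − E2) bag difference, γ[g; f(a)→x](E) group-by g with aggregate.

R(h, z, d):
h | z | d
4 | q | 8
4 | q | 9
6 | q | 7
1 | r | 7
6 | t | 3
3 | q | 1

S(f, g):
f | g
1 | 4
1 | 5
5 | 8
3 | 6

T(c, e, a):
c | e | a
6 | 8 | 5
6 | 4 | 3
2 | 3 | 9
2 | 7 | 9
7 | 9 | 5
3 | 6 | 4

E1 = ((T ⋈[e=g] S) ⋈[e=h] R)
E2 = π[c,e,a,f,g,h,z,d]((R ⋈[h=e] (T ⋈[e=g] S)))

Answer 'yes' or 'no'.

E1 subexpression sizes:
  T → 6
  S → 4
  (T ⋈[e=g] S) → 3
  R → 6
  ((T ⋈[e=g] S) ⋈[e=h] R) → 4
E2 subexpression sizes:
  R → 6
  T → 6
  S → 4
  (T ⋈[e=g] S) → 3
  (R ⋈[h=e] (T ⋈[e=g] S)) → 4
  π[c,e,a,f,g,h,z,d]((R ⋈[h=e] (T ⋈[e=g] S))) → 4

E1 and E2 produce the same multiset:
c | e | a | f | g | h | z | d
3 | 6 | 4 | 3 | 6 | 6 | q | 7
3 | 6 | 4 | 3 | 6 | 6 | t | 3
6 | 4 | 3 | 1 | 4 | 4 | q | 8
6 | 4 | 3 | 1 | 4 | 4 | q | 9

yes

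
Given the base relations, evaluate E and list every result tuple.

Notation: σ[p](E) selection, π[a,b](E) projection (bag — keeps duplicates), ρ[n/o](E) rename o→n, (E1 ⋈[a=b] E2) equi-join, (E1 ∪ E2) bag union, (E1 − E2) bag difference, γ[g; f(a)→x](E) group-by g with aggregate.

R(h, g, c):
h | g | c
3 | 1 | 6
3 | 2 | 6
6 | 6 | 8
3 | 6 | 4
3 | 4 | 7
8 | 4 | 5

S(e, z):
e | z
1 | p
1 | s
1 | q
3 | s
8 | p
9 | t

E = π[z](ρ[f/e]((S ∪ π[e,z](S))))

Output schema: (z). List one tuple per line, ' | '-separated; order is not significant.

Stepwise |·|:
  S → 6
  S → 6
  π[e,z](S) → 6
  (S ∪ π[e,z](S)) → 12
  ρ[f/e]((S ∪ π[e,z](S))) → 12
  π[z](ρ[f/e]((S ∪ π[e,z](S)))) → 12

== RESULT ==
z
p
p
p
p
q
q
s
s
s
s
t
t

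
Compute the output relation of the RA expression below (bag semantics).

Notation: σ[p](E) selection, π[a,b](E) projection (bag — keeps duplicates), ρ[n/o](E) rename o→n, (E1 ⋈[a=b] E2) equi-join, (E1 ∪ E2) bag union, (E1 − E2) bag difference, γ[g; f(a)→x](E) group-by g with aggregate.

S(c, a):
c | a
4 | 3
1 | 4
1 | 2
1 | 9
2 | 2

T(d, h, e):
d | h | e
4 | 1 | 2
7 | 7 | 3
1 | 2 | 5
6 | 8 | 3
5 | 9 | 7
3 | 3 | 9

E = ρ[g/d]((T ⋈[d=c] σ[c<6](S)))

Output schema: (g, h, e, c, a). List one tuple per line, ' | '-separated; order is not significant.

Per-node cardinality:
  T → 6
  S → 5
  σ[c<6](S) → 5
  (T ⋈[d=c] σ[c<6](S)) → 4
  ρ[g/d]((T ⋈[d=c] σ[c<6](S))) → 4

== RESULT ==
g | h | e | c | a
1 | 2 | 5 | 1 | 2
1 | 2 | 5 | 1 | 4
1 | 2 | 5 | 1 | 9
4 | 1 | 2 | 4 | 3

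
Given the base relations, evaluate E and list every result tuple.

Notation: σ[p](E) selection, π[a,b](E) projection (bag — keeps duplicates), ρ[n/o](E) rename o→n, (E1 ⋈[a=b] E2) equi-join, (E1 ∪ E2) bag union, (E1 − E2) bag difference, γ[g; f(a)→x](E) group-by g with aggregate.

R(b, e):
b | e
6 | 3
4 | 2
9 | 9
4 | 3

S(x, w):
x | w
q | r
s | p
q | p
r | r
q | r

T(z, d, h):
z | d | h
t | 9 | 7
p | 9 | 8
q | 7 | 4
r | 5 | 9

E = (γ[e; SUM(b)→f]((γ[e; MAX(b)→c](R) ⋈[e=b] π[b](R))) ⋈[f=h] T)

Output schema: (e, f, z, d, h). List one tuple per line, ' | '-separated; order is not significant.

Stepwise |·|:
  R → 4
  γ[e; MAX(b)→c](R) → 3
  R → 4
  π[b](R) → 4
  (γ[e; MAX(b)→c](R) ⋈[e=b] π[b](R)) → 1
  γ[e; SUM(b)→f]((γ[e; MAX(b)→c](R) ⋈[e=b] π[b](R))) → 1
  T → 4
  (γ[e; SUM(b)→f]((γ[e; MAX(b)→c](R) ⋈[e=b] π[b](R))) ⋈[f=h] T) → 1

== RESULT ==
e | f | z | d | h
9 | 9 | r | 5 | 9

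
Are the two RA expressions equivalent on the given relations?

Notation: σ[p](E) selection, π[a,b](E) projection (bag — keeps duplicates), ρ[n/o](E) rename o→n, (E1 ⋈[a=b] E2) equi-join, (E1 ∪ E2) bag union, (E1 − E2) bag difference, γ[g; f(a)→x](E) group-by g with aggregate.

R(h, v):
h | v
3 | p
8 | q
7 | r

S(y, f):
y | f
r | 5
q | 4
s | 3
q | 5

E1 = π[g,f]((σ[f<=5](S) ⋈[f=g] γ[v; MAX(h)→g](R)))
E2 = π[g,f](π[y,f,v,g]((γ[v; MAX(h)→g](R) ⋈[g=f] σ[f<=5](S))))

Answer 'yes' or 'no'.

E1 subexpression sizes:
  S → 4
  σ[f<=5](S) → 4
  R → 3
  γ[v; MAX(h)→g](R) → 3
  (σ[f<=5](S) ⋈[f=g] γ[v; MAX(h)→g](R)) → 1
  π[g,f]((σ[f<=5](S) ⋈[f=g] γ[v; MAX(h)→g](R))) → 1
E2 subexpression sizes:
  R → 3
  γ[v; MAX(h)→g](R) → 3
  S → 4
  σ[f<=5](S) → 4
  (γ[v; MAX(h)→g](R) ⋈[g=f] σ[f<=5](S)) → 1
  π[y,f,v,g]((γ[v; MAX(h)→g](R) ⋈[g=f] σ[f<=5](S))) → 1
  π[g,f](π[y,f,v,g]((γ[v; MAX(h)→g](R) ⋈[g=f] σ[f<=5](S)))) → 1

E1 and E2 produce the same multiset:
g | f
3 | 3

yes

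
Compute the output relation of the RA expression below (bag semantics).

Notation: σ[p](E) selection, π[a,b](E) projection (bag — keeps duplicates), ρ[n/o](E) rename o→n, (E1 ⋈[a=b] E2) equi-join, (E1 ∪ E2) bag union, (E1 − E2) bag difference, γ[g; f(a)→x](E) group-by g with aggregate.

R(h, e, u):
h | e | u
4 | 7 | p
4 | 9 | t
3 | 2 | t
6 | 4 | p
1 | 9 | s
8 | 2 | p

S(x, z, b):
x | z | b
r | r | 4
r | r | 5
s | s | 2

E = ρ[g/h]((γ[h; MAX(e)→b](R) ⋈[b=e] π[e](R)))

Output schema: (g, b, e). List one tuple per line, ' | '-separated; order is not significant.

Per-node cardinality:
  R → 6
  γ[h; MAX(e)→b](R) → 5
  R → 6
  π[e](R) → 6
  (γ[h; MAX(e)→b](R) ⋈[b=e] π[e](R)) → 9
  ρ[g/h]((γ[h; MAX(e)→b](R) ⋈[b=e] π[e](R))) → 9

== RESULT ==
g | b | e
1 | 9 | 9
1 | 9 | 9
3 | 2 | 2
3 | 2 | 2
4 | 9 | 9
4 | 9 | 9
6 | 4 | 4
8 | 2 | 2
8 | 2 | 2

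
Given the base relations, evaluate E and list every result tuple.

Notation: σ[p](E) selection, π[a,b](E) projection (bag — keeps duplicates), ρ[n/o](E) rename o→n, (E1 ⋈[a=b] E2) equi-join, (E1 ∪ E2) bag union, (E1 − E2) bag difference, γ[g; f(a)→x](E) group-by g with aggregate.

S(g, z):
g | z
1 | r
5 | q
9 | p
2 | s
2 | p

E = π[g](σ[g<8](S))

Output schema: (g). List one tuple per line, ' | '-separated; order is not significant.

Row counts bottom-up:
  S → 5
  σ[g<8](S) → 4
  π[g](σ[g<8](S)) → 4

== RESULT ==
g
1
2
2
5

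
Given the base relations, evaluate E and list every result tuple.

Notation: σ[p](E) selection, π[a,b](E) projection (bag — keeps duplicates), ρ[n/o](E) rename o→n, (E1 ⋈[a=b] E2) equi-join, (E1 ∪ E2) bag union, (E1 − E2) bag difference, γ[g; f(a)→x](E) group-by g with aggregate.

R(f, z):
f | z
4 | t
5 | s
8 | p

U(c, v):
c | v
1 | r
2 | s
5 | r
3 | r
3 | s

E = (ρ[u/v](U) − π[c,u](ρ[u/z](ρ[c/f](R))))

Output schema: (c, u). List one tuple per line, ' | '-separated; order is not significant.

Row counts bottom-up:
  U → 5
  ρ[u/v](U) → 5
  R → 3
  ρ[c/f](R) → 3
  ρ[u/z](ρ[c/f](R)) → 3
  π[c,u](ρ[u/z](ρ[c/f](R))) → 3
  (ρ[u/v](U) − π[c,u](ρ[u/z](ρ[c/f](R)))) → 5

== RESULT ==
c | u
1 | r
2 | s
3 | r
3 | s
5 | r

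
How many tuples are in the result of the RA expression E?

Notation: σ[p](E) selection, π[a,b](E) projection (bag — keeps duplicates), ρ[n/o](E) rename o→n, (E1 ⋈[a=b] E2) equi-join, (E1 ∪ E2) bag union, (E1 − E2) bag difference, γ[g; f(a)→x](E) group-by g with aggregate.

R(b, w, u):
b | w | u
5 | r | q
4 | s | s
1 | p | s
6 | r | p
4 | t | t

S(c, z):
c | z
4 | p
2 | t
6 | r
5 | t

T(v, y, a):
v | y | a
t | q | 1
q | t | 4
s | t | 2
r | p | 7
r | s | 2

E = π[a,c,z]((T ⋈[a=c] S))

Per-node cardinality:
  T → 5
  S → 4
  (T ⋈[a=c] S) → 3
  π[a,c,z]((T ⋈[a=c] S)) → 3

|E| = 3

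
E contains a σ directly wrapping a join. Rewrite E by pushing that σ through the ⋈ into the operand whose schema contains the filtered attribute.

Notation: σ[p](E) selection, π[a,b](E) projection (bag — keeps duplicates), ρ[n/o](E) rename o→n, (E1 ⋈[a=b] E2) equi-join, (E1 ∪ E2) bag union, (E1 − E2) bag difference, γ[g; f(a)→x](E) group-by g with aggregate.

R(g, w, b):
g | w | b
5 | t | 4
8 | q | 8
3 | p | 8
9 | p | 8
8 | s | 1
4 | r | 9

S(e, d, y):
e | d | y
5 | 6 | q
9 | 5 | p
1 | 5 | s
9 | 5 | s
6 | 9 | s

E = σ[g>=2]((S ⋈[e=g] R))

σ filters on g, owned by the right side.
E' = (S ⋈[e=g] σ[g>=2](R))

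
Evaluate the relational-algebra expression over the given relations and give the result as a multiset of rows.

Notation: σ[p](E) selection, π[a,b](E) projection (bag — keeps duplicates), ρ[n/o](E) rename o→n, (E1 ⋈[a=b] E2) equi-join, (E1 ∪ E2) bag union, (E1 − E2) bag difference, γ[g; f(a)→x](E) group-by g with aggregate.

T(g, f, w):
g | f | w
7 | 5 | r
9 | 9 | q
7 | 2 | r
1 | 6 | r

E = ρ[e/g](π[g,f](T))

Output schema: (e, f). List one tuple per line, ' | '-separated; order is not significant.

Per-node cardinality:
  T → 4
  π[g,f](T) → 4
  ρ[e/g](π[g,f](T)) → 4

== RESULT ==
e | f
1 | 6
7 | 2
7 | 5
9 | 9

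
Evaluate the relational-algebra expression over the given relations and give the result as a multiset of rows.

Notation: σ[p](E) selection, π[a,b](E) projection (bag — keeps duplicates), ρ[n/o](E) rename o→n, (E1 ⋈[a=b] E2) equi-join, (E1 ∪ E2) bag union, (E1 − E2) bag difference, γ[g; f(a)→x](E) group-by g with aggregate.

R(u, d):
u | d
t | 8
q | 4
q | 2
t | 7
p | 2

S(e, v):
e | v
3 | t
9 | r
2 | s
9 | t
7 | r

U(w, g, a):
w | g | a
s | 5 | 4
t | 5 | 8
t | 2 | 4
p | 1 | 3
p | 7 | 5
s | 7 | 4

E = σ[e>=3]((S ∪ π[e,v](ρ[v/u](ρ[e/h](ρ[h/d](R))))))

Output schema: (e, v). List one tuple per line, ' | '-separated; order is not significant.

Per-node cardinality:
  S → 5
  R → 5
  ρ[h/d](R) → 5
  ρ[e/h](ρ[h/d](R)) → 5
  ρ[v/u](ρ[e/h](ρ[h/d](R))) → 5
  π[e,v](ρ[v/u](ρ[e/h](ρ[h/d](R)))) → 5
  (S ∪ π[e,v](ρ[v/u](ρ[e/h](ρ[h/d](R))))) → 10
  σ[e>=3]((S ∪ π[e,v](ρ[v/u](ρ[e/h](ρ[h/d](R)))))) → 7

== RESULT ==
e | v
3 | t
4 | q
7 | r
7 | t
8 | t
9 | r
9 | t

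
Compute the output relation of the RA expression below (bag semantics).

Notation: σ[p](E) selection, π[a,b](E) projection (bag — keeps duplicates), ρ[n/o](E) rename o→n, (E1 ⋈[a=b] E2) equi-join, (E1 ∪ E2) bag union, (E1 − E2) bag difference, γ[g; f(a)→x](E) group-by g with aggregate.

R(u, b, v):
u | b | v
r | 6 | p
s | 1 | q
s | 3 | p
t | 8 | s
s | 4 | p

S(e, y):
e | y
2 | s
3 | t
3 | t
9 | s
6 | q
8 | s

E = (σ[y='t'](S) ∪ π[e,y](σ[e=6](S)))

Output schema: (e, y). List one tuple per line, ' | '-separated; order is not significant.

Stepwise |·|:
  S → 6
  σ[y='t'](S) → 2
  S → 6
  σ[e=6](S) → 1
  π[e,y](σ[e=6](S)) → 1
  (σ[y='t'](S) ∪ π[e,y](σ[e=6](S))) → 3

== RESULT ==
e | y
3 | t
3 | t
6 | q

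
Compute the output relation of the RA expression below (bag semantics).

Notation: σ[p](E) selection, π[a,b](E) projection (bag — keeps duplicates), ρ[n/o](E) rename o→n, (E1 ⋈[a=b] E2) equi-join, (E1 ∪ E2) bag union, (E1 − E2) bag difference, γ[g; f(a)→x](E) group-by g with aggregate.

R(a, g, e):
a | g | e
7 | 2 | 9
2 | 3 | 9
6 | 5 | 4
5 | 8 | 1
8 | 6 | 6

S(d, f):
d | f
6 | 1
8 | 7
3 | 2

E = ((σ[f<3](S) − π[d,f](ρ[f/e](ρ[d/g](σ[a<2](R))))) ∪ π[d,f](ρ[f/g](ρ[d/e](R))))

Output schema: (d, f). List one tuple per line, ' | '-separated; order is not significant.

Subexpression sizes:
  S → 3
  σ[f<3](S) → 2
  R → 5
  σ[a<2](R) → 0
  ρ[d/g](σ[a<2](R)) → 0
  ρ[f/e](ρ[d/g](σ[a<2](R))) → 0
  π[d,f](ρ[f/e](ρ[d/g](σ[a<2](R)))) → 0
  (σ[f<3](S) − π[d,f](ρ[f/e](ρ[d/g](σ[a<2](R))))) → 2
  R → 5
  ρ[d/e](R) → 5
  ρ[f/g](ρ[d/e](R)) → 5
  π[d,f](ρ[f/g](ρ[d/e](R))) → 5
  ((σ[f<3](S) − π[d,f](ρ[f/e](ρ[d/g](σ[a<2](R))))) ∪ π[d,f](ρ[f/g](ρ[d/e](R)))) → 7

== RESULT ==
d | f
1 | 8
3 | 2
4 | 5
6 | 1
6 | 6
9 | 2
9 | 3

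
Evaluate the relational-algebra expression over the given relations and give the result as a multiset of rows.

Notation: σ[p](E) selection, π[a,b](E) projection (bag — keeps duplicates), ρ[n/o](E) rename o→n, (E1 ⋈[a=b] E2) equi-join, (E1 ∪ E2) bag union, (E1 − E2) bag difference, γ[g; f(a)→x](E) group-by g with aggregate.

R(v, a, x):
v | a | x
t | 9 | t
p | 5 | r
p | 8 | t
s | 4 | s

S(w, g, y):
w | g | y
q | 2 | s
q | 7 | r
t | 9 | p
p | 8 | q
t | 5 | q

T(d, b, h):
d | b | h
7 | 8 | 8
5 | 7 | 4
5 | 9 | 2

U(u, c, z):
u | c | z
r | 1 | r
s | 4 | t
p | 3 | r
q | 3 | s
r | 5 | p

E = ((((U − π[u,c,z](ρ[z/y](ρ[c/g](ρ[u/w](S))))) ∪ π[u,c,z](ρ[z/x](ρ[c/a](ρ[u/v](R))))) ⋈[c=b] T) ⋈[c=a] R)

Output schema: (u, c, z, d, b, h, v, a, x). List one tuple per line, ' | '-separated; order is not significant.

Subexpression sizes:
  U → 5
  S → 5
  ρ[u/w](S) → 5
  ρ[c/g](ρ[u/w](S)) → 5
  ρ[z/y](ρ[c/g](ρ[u/w](S))) → 5
  π[u,c,z](ρ[z/y](ρ[c/g](ρ[u/w](S)))) → 5
  (U − π[u,c,z](ρ[z/y](ρ[c/g](ρ[u/w](S))))) → 5
  R → 4
  ρ[u/v](R) → 4
  ρ[c/a](ρ[u/v](R)) → 4
  ρ[z/x](ρ[c/a](ρ[u/v](R))) → 4
  π[u,c,z](ρ[z/x](ρ[c/a](ρ[u/v](R)))) → 4
  ((U − π[u,c,z](ρ[z/y](ρ[c/g](ρ[u/w](S))))) ∪ π[u,c,z](ρ[z/x](ρ[c/a](ρ[u/v](R))))) → 9
  T → 3
  (((U − π[u,c,z](ρ[z/y](ρ[c/g](ρ[u/w](S))))) ∪ π[u,c,z](ρ[z/x](ρ[c/a](ρ[u/v](R))))) ⋈[c=b] T) → 2
  R → 4
  ((((U − π[u,c,z](ρ[z/y](ρ[c/g](ρ[u/w](S))))) ∪ π[u,c,z](ρ[z/x](ρ[c/a](ρ[u/v](R))))) ⋈[c=b] T) ⋈[c=a] R) → 2

== RESULT ==
u | c | z | d | b | h | v | a | x
p | 8 | t | 7 | 8 | 8 | p | 8 | t
t | 9 | t | 5 | 9 | 2 | t | 9 | t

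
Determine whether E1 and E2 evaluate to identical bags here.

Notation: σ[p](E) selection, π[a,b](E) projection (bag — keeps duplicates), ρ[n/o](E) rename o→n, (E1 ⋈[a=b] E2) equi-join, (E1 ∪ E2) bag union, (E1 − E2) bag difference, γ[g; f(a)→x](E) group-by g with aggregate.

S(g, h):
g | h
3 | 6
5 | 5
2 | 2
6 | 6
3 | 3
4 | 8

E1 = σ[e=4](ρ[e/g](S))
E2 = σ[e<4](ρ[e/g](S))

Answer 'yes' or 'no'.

E1 subexpression sizes:
  S → 6
  ρ[e/g](S) → 6
  σ[e=4](ρ[e/g](S)) → 1
E2 subexpression sizes:
  S → 6
  ρ[e/g](S) → 6
  σ[e<4](ρ[e/g](S)) → 3

E1 result:
e | h
4 | 8
E2 result:
e | h
2 | 2
3 | 3
3 | 6
Witness: (3, 3) appears 0× in E1 but 1× in E2.

no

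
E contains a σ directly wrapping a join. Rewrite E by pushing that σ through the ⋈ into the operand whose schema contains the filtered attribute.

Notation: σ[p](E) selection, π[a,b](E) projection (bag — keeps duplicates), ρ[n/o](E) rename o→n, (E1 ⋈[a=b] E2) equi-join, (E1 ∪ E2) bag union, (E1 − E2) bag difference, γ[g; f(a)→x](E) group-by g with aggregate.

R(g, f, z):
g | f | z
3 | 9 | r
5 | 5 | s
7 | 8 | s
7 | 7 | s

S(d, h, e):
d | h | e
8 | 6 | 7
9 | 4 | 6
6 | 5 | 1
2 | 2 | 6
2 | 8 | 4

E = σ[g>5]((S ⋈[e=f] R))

σ filters on g, owned by the right side.
E' = (S ⋈[e=f] σ[g>5](R))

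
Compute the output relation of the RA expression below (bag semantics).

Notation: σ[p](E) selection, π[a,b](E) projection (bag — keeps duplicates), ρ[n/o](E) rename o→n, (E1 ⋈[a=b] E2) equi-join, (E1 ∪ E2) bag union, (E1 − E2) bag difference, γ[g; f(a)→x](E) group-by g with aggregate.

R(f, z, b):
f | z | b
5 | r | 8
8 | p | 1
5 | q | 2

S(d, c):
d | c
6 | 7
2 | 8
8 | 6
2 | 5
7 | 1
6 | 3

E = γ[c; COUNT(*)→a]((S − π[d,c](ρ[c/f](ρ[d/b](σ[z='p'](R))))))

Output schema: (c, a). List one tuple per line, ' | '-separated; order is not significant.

Per-node cardinality:
  S → 6
  R → 3
  σ[z='p'](R) → 1
  ρ[d/b](σ[z='p'](R)) → 1
  ρ[c/f](ρ[d/b](σ[z='p'](R))) → 1
  π[d,c](ρ[c/f](ρ[d/b](σ[z='p'](R)))) → 1
  (S − π[d,c](ρ[c/f](ρ[d/b](σ[z='p'](R))))) → 6
  γ[c; COUNT(*)→a]((S − π[d,c](ρ[c/f](ρ[d/b](σ[z='p'](R)))))) → 6

== RESULT ==
c | a
1 | 1
3 | 1
5 | 1
6 | 1
7 | 1
8 | 1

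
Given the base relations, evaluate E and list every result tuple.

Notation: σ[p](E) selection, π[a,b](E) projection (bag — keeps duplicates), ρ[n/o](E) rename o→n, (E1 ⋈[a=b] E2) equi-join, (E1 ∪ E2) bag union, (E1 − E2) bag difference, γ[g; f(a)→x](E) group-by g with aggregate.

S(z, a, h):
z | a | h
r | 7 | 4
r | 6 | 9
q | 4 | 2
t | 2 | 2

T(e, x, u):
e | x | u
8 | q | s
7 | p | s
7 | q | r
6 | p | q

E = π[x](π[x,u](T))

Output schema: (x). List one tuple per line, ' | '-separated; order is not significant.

Subexpression sizes:
  T → 4
  π[x,u](T) → 4
  π[x](π[x,u](T)) → 4

== RESULT ==
x
p
p
q
q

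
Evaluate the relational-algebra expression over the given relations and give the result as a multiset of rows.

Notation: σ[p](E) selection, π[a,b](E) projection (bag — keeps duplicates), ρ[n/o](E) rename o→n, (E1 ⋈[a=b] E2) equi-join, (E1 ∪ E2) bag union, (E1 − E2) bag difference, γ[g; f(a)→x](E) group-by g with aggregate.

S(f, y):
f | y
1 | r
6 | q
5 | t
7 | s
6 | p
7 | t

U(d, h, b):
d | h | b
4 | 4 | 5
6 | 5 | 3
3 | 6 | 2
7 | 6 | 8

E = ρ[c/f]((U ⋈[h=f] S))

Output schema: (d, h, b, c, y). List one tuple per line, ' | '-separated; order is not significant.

Subexpression sizes:
  U → 4
  S → 6
  (U ⋈[h=f] S) → 5
  ρ[c/f]((U ⋈[h=f] S)) → 5

== RESULT ==
d | h | b | c | y
3 | 6 | 2 | 6 | p
3 | 6 | 2 | 6 | q
6 | 5 | 3 | 5 | t
7 | 6 | 8 | 6 | p
7 | 6 | 8 | 6 | q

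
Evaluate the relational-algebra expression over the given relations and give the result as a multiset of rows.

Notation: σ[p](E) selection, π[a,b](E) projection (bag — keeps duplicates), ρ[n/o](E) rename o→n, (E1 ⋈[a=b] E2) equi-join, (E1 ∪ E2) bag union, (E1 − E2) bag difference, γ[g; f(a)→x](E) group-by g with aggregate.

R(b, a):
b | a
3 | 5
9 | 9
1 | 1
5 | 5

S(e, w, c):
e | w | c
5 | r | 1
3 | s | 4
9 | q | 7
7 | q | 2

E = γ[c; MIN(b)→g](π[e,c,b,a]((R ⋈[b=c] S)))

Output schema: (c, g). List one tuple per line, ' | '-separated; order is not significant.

Row counts bottom-up:
  R → 4
  S → 4
  (R ⋈[b=c] S) → 1
  π[e,c,b,a]((R ⋈[b=c] S)) → 1
  γ[c; MIN(b)→g](π[e,c,b,a]((R ⋈[b=c] S))) → 1

== RESULT ==
c | g
1 | 1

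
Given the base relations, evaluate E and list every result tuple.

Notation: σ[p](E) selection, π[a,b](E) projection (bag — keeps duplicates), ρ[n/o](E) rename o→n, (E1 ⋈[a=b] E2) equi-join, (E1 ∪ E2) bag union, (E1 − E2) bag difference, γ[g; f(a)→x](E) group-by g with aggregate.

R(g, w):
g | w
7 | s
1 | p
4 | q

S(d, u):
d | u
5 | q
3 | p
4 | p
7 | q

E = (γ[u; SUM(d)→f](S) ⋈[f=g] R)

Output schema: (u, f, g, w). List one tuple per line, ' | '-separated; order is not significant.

Stepwise |·|:
  S → 4
  γ[u; SUM(d)→f](S) → 2
  R → 3
  (γ[u; SUM(d)→f](S) ⋈[f=g] R) → 1

== RESULT ==
u | f | g | w
p | 7 | 7 | s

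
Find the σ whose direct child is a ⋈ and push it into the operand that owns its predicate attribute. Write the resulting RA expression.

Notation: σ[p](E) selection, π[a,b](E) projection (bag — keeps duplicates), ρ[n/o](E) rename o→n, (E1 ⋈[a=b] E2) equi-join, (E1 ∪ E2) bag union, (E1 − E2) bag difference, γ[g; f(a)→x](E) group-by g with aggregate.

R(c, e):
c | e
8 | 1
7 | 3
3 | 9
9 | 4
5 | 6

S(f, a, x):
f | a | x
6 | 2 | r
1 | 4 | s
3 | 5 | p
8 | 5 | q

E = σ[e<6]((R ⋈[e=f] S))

σ filters on e, owned by the left side.
E' = (σ[e<6](R) ⋈[e=f] S)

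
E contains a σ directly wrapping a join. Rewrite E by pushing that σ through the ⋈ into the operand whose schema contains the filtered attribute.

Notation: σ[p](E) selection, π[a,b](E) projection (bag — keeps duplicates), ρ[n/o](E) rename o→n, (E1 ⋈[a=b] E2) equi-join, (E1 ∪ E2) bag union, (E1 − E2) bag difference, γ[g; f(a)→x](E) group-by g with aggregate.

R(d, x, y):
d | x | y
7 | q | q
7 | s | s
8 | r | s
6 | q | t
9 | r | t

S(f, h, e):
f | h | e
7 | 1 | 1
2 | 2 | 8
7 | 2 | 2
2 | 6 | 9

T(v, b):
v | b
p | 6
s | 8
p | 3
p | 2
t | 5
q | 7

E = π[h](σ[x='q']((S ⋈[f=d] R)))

σ filters on x, owned by the right side.
E' = π[h]((S ⋈[f=d] σ[x='q'](R)))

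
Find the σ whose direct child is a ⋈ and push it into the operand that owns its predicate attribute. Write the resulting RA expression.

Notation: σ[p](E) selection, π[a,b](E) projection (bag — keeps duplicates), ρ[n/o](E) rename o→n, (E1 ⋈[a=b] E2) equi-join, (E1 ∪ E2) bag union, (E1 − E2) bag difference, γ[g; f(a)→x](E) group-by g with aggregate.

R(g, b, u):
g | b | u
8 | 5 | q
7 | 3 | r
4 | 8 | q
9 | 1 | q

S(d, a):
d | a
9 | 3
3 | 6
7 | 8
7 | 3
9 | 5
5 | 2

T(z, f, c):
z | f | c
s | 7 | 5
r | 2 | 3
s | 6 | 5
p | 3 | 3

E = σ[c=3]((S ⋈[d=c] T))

σ filters on c, owned by the right side.
E' = (S ⋈[d=c] σ[c=3](T))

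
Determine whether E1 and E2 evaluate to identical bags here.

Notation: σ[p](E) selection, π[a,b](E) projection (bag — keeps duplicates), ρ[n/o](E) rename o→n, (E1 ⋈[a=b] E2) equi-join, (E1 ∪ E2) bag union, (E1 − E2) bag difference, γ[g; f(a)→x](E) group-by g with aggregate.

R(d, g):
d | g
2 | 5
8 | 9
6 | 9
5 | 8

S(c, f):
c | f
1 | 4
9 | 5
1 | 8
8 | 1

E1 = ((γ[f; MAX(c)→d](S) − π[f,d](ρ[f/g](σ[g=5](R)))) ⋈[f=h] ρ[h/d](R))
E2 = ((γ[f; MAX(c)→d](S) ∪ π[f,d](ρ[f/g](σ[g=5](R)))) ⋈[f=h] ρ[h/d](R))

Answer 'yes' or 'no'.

E1 subexpression sizes:
  S → 4
  γ[f; MAX(c)→d](S) → 4
  R → 4
  σ[g=5](R) → 1
  ρ[f/g](σ[g=5](R)) → 1
  π[f,d](ρ[f/g](σ[g=5](R))) → 1
  (γ[f; MAX(c)→d](S) − π[f,d](ρ[f/g](σ[g=5](R)))) → 4
  R → 4
  ρ[h/d](R) → 4
  ((γ[f; MAX(c)→d](S) − π[f,d](ρ[f/g](σ[g=5](R)))) ⋈[f=h] ρ[h/d](R)) → 2
E2 subexpression sizes:
  S → 4
  γ[f; MAX(c)→d](S) → 4
  R → 4
  σ[g=5](R) → 1
  ρ[f/g](σ[g=5](R)) → 1
  π[f,d](ρ[f/g](σ[g=5](R))) → 1
  (γ[f; MAX(c)→d](S) ∪ π[f,d](ρ[f/g](σ[g=5](R)))) → 5
  R → 4
  ρ[h/d](R) → 4
  ((γ[f; MAX(c)→d](S) ∪ π[f,d](ρ[f/g](σ[g=5](R)))) ⋈[f=h] ρ[h/d](R)) → 3

E1 result:
f | d | h | g
5 | 9 | 5 | 8
8 | 1 | 8 | 9
E2 result:
f | d | h | g
5 | 2 | 5 | 8
5 | 9 | 5 | 8
8 | 1 | 8 | 9
Witness: (5, 2, 5, 8) appears 0× in E1 but 1× in E2.

no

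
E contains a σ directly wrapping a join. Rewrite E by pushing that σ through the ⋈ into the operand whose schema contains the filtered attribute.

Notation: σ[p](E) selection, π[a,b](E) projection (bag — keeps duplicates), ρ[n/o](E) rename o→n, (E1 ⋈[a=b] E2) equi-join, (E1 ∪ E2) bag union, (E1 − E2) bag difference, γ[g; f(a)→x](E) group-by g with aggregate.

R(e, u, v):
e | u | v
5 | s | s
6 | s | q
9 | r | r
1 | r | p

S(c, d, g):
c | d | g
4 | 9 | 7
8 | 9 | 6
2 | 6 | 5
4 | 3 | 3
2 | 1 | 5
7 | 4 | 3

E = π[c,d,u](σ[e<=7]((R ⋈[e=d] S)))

σ filters on e, owned by the left side.
E' = π[c,d,u]((σ[e<=7](R) ⋈[e=d] S))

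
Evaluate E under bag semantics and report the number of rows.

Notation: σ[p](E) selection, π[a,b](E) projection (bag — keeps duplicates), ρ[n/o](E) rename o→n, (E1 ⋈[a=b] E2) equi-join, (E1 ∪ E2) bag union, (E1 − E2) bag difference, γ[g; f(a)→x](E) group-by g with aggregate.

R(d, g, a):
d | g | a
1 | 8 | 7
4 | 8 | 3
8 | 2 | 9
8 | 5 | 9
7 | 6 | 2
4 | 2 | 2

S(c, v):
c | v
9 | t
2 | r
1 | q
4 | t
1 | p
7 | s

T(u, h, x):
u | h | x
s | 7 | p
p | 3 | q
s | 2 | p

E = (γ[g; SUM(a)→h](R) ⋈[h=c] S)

Row counts bottom-up:
  R → 6
  γ[g; SUM(a)→h](R) → 4
  S → 6
  (γ[g; SUM(a)→h](R) ⋈[h=c] S) → 2

|E| = 2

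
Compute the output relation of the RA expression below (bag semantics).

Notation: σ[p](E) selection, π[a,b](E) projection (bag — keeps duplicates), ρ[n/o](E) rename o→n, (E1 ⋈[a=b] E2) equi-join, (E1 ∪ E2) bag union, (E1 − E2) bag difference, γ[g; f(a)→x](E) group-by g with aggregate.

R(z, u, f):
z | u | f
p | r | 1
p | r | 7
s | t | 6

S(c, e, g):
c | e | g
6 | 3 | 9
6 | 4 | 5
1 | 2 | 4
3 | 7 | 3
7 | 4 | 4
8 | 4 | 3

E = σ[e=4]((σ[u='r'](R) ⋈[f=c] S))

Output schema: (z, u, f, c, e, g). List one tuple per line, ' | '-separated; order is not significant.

Stepwise |·|:
  R → 3
  σ[u='r'](R) → 2
  S → 6
  (σ[u='r'](R) ⋈[f=c] S) → 2
  σ[e=4]((σ[u='r'](R) ⋈[f=c] S)) → 1

== RESULT ==
z | u | f | c | e | g
p | r | 7 | 7 | 4 | 4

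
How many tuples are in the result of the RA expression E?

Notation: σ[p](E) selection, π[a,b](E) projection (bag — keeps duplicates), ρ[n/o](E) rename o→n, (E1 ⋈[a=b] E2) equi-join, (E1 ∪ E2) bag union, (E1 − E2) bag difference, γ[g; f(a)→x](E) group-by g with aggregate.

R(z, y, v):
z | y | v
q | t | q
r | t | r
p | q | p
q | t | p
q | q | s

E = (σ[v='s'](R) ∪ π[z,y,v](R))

Subexpression sizes:
  R → 5
  σ[v='s'](R) → 1
  R → 5
  π[z,y,v](R) → 5
  (σ[v='s'](R) ∪ π[z,y,v](R)) → 6

|E| = 6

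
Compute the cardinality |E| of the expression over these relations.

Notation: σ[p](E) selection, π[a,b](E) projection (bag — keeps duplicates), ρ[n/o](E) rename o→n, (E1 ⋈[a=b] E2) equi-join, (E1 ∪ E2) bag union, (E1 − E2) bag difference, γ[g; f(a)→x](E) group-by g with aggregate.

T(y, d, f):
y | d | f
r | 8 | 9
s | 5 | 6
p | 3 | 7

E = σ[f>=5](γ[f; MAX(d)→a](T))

Row counts bottom-up:
  T → 3
  γ[f; MAX(d)→a](T) → 3
  σ[f>=5](γ[f; MAX(d)→a](T)) → 3

|E| = 3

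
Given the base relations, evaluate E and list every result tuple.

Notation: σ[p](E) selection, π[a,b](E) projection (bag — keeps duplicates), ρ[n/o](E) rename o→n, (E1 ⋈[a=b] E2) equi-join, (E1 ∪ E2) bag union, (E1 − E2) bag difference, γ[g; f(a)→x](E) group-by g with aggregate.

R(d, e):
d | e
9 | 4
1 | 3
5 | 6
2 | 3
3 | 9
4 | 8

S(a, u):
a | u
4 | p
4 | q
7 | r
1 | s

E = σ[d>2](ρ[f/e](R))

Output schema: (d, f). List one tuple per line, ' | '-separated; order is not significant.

Per-node cardinality:
  R → 6
  ρ[f/e](R) → 6
  σ[d>2](ρ[f/e](R)) → 4

== RESULT ==
d | f
3 | 9
4 | 8
5 | 6
9 | 4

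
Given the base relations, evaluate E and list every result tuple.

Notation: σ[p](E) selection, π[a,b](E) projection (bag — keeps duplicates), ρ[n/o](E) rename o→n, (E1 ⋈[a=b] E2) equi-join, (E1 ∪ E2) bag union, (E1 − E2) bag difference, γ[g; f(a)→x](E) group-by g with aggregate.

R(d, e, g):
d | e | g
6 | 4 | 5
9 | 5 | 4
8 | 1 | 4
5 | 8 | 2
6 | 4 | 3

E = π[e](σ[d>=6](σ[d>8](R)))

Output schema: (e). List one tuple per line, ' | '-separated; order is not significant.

Subexpression sizes:
  R → 5
  σ[d>8](R) → 1
  σ[d>=6](σ[d>8](R)) → 1
  π[e](σ[d>=6](σ[d>8](R))) → 1

== RESULT ==
e
5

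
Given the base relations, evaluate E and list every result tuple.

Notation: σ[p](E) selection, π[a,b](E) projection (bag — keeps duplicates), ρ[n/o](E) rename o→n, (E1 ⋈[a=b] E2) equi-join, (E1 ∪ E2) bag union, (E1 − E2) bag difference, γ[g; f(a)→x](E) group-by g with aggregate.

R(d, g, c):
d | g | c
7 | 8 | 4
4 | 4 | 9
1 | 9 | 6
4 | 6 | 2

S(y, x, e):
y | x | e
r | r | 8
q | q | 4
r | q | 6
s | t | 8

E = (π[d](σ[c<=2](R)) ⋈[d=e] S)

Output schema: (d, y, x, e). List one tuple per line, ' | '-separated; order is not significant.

Subexpression sizes:
  R → 4
  σ[c<=2](R) → 1
  π[d](σ[c<=2](R)) → 1
  S → 4
  (π[d](σ[c<=2](R)) ⋈[d=e] S) → 1

== RESULT ==
d | y | x | e
4 | q | q | 4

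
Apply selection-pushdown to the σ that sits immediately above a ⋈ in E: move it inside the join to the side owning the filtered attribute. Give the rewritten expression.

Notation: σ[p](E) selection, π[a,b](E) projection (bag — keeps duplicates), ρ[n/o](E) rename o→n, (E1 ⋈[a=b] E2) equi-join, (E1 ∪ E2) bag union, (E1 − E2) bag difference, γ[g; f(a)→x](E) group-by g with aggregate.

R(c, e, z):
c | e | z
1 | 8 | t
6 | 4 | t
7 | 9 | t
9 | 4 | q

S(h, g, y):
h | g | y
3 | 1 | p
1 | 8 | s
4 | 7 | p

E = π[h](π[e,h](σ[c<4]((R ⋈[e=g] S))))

σ filters on c, owned by the left side.
E' = π[h](π[e,h]((σ[c<4](R) ⋈[e=g] S)))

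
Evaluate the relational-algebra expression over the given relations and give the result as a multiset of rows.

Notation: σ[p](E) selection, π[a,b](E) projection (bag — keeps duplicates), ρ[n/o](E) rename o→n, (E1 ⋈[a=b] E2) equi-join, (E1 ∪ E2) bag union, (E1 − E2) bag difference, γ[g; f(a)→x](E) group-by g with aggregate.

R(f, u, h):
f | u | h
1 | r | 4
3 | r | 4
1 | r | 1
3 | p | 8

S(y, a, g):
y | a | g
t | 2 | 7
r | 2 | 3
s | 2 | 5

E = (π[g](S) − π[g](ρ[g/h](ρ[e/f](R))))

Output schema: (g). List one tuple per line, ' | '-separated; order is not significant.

Per-node cardinality:
  S → 3
  π[g](S) → 3
  R → 4
  ρ[e/f](R) → 4
  ρ[g/h](ρ[e/f](R)) → 4
  π[g](ρ[g/h](ρ[e/f](R))) → 4
  (π[g](S) − π[g](ρ[g/h](ρ[e/f](R)))) → 3

== RESULT ==
g
3
5
7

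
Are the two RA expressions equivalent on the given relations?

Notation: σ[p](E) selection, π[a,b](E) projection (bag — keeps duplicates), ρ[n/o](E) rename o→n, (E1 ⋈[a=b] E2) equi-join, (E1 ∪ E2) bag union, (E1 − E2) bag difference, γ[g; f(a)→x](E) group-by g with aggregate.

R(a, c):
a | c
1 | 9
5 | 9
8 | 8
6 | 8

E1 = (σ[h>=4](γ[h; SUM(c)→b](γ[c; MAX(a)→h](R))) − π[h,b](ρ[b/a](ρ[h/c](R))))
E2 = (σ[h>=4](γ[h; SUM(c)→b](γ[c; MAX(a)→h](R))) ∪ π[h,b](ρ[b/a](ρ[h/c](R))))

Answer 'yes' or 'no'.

E1 subexpression sizes:
  R → 4
  γ[c; MAX(a)→h](R) → 2
  γ[h; SUM(c)→b](γ[c; MAX(a)→h](R)) → 2
  σ[h>=4](γ[h; SUM(c)→b](γ[c; MAX(a)→h](R))) → 2
  R → 4
  ρ[h/c](R) → 4
  ρ[b/a](ρ[h/c](R)) → 4
  π[h,b](ρ[b/a](ρ[h/c](R))) → 4
  (σ[h>=4](γ[h; SUM(c)→b](γ[c; MAX(a)→h](R))) − π[h,b](ρ[b/a](ρ[h/c](R)))) → 1
E2 subexpression sizes:
  R → 4
  γ[c; MAX(a)→h](R) → 2
  γ[h; SUM(c)→b](γ[c; MAX(a)→h](R)) → 2
  σ[h>=4](γ[h; SUM(c)→b](γ[c; MAX(a)→h](R))) → 2
  R → 4
  ρ[h/c](R) → 4
  ρ[b/a](ρ[h/c](R)) → 4
  π[h,b](ρ[b/a](ρ[h/c](R))) → 4
  (σ[h>=4](γ[h; SUM(c)→b](γ[c; MAX(a)→h](R))) ∪ π[h,b](ρ[b/a](ρ[h/c](R)))) → 6

E1 result:
h | b
5 | 9
E2 result:
h | b
5 | 9
8 | 6
8 | 8
8 | 8
9 | 1
9 | 5
Witness: (8, 8) appears 0× in E1 but 2× in E2.

no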